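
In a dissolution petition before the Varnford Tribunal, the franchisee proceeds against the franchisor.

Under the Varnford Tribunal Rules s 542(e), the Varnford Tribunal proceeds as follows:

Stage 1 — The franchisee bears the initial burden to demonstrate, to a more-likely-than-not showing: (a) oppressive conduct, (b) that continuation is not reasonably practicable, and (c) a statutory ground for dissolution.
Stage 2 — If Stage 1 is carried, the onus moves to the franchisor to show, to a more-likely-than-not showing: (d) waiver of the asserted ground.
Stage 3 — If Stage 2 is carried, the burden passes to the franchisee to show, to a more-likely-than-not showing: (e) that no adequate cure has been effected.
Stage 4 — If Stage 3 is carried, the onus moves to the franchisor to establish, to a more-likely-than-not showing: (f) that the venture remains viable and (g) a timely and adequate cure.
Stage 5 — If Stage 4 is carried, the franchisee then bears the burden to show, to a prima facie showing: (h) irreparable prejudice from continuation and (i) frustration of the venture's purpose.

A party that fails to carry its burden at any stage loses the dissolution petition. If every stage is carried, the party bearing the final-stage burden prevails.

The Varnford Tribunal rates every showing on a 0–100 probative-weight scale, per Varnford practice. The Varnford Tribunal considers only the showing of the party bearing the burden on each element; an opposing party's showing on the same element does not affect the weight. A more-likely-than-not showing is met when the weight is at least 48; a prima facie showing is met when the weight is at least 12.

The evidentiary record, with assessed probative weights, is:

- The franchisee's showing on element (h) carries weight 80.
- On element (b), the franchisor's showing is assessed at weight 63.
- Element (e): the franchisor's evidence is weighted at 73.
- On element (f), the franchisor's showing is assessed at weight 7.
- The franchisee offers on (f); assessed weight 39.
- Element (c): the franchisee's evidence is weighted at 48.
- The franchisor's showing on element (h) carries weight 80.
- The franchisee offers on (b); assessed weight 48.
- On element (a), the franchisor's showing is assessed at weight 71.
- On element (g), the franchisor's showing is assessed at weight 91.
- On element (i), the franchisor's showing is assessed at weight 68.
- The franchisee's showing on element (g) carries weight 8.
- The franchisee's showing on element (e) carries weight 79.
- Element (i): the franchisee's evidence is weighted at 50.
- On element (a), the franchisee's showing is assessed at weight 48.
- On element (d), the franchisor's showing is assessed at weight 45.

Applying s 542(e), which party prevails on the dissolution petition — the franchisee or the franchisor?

Stage 1 — burden on franchisee; standard: a more-likely-than-not showing (weight is at least 48).
    (a): 48 (franchisor's 71 disregarded) ≥ 48 [met]
    (b): 48 (franchisor's 63 disregarded) ≥ 48 [met]
    (c): 48 ≥ 48 [met]
  Stage 1 carried; the burden shifts to the franchisor.
Stage 2 — burden on franchisor; standard: a more-likely-than-not showing (weight is at least 48).
    (d): 45 < 48 [not met]
  Stage 2 not carried; the franchisor fails its burden.
The franchisee prevails.

franchisee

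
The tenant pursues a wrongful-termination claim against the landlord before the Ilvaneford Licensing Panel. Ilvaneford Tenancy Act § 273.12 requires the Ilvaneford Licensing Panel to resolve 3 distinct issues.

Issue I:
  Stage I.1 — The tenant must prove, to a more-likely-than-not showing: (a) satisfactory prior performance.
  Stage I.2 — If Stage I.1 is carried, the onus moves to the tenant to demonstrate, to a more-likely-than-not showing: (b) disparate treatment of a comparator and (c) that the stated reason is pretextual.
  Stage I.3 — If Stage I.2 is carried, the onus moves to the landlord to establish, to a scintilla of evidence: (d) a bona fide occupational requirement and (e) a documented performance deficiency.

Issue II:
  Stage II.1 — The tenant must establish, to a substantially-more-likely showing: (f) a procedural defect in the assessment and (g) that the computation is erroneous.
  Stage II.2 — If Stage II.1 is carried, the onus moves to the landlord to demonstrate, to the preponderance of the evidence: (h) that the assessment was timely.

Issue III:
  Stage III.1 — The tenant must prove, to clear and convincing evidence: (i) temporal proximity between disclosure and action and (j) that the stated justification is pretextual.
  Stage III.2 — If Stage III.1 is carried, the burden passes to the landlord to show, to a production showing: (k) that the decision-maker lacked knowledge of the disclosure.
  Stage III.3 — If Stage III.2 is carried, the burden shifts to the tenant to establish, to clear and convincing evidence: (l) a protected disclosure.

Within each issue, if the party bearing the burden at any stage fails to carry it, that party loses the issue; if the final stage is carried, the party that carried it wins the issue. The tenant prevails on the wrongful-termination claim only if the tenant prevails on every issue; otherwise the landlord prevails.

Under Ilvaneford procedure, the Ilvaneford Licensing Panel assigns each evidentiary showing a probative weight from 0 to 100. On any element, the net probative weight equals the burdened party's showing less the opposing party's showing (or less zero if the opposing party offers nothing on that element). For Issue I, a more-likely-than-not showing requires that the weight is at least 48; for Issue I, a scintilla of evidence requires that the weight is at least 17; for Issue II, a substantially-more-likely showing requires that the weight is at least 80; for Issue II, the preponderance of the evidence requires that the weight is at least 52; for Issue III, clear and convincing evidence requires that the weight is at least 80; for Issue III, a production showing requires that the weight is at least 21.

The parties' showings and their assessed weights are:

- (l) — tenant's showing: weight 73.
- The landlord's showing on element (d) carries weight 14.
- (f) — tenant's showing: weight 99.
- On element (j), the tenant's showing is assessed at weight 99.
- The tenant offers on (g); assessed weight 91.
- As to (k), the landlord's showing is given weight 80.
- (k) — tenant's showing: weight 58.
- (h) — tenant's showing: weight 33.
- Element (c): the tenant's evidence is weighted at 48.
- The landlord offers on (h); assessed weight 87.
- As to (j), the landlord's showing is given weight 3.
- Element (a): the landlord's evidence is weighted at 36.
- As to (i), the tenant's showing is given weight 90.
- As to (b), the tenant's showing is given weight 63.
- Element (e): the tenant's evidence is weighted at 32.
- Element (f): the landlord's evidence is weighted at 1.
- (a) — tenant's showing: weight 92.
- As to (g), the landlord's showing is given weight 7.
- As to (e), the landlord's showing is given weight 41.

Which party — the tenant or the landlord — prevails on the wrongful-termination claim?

landlord

— Issue I —
At Stage I.1 the tenant must meet a more-likely-than-not showing (weight is at least 48): on (a) the weight is 92 less the opposing 36 gives net 56, which does reach 48, so (a) meets the standard.
  Stage I.1 is satisfied; the tenant continues to bear the burden.
At Stage I.2 the tenant must meet a more-likely-than-not showing (weight is at least 48): on (b) the weight is 63, ≥ 48, so (b) meets the standard; on (c) the weight is 48, which does reach 48, so (c) meets the standard.
  The tenant carries Stage I.2; the landlord now bears the burden.
At Stage I.3 the landlord must meet a scintilla of evidence (weight is at least 17): on (d) the weight is 14, which does not reach 17, so (d) does not meet the standard; on (e) the weight is 41 less the opposing 32 gives net 9, < 17, so (e) does not meet the standard.
  The landlord does not carry Stage I.3.
The tenant prevails on this issue.
— Issue II —
Stage II.1 — burden on tenant; standard: a substantially-more-likely showing (weight is at least 80).
    (f): 99 − 1 = 98 ≥ 80 [met]
    (g): 91 − 7 = 84 ≥ 80 [met]
  The tenant carries Stage II.1; the landlord now bears the burden.
Stage II.2 — burden on landlord; standard: the preponderance of the evidence (weight is at least 52).
    (h): 87 − 33 = 54 ≥ 52 [met]
  Stage II.2 carried; the final stage is satisfied.
Every stage carried; the landlord prevails on this issue.
— Issue III —
At Stage III.1 the tenant must meet clear and convincing evidence (weight is at least 80): on (i) the weight is 90, which does reach 80, so (i) meets the standard; on (j) the weight is 99 less the opposing 3 gives net 96, which does reach 80, so (j) meets the standard.
  Stage III.1 is satisfied; the onus moves to the landlord.
At Stage III.2 the landlord must meet a production showing (weight is at least 21): on (k) the weight is 80 less the opposing 58 gives net 22, which does reach 21, so (k) meets the standard.
  Stage III.2 carried; the burden shifts to the tenant.
At Stage III.3 the tenant must meet clear and convincing evidence (weight is at least 80): on (l) the weight is 73, < 80, so (l) does not meet the standard.
  The tenant does not carry Stage III.3.
The analysis ends at Stage III.3; the landlord prevails on this issue.
Per-issue: Issue I → tenant; Issue II → landlord; Issue III → landlord. The tenant must prevail on every issue; overall, the landlord prevails.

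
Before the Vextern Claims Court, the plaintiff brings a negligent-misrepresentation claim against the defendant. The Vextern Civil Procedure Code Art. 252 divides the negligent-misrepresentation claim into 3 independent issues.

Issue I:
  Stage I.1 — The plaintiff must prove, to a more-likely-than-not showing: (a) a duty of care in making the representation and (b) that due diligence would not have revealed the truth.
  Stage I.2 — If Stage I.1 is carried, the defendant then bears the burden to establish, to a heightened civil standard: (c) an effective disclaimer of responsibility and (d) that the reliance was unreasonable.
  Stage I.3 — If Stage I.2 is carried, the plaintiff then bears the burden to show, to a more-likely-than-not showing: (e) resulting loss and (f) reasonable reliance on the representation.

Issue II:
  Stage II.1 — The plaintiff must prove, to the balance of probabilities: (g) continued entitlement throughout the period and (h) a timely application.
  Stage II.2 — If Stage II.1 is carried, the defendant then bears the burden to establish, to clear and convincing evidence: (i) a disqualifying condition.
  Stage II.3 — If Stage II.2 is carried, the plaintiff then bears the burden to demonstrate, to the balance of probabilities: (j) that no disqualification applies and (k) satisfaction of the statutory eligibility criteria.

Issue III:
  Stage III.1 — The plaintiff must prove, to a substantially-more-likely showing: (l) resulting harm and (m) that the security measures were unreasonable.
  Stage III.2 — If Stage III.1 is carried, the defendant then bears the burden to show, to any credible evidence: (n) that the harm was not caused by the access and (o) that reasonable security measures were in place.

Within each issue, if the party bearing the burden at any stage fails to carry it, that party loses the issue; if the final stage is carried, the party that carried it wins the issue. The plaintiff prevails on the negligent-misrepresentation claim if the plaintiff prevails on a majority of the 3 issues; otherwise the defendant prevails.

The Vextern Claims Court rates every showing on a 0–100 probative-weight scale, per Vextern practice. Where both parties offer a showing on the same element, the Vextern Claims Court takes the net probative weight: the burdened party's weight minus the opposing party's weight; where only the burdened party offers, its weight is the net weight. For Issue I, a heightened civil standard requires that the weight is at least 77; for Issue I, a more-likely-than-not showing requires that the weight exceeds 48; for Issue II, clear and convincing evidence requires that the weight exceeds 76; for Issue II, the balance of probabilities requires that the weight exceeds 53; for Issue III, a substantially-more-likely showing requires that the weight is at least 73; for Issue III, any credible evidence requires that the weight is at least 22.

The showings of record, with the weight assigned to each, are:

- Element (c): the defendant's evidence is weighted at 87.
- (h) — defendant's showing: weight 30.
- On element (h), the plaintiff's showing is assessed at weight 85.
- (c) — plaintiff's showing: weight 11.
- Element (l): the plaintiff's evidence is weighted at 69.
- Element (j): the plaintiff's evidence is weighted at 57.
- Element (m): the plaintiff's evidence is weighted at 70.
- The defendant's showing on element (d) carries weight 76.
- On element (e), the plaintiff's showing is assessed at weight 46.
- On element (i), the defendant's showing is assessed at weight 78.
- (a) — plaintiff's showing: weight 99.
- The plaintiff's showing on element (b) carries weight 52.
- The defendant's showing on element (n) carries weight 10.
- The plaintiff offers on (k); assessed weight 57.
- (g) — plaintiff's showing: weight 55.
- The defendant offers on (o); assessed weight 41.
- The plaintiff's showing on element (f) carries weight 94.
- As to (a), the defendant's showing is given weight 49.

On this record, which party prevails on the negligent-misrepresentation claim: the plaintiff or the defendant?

plaintiff

— Issue I —
At Stage I.1 the plaintiff must meet a more-likely-than-not showing (weight exceeds 48): on (a) the weight is 99 less the opposing 49 gives net 50, > 48, so (a) meets the standard; on (b) the weight is 52, which does exceed 48, so (b) meets the standard.
  Stage I.1 carried; the burden shifts to the defendant.
At Stage I.2 the defendant must meet a heightened civil standard (weight is at least 77): on (c) the weight is 87 less the opposing 11 gives net 76, which does not reach 77, so (c) does not meet the standard; on (d) the weight is 76, which does not reach 77, so (d) does not meet the standard.
  Stage I.2 not carried; the defendant fails its burden.
The analysis ends at Stage I.2; the plaintiff prevails on this issue.
— Issue II —
At Stage II.1 the plaintiff must meet the balance of probabilities (weight exceeds 53): on (g) the weight is 55, which does exceed 53, so (g) meets the standard; on (h) the weight is 85 less the opposing 30 gives net 55, > 53, so (h) meets the standard.
  Stage II.1 carried; the burden shifts to the defendant.
At Stage II.2 the defendant must meet clear and convincing evidence (weight exceeds 76): on (i) the weight is 78, which does exceed 76, so (i) meets the standard.
  The defendant carries Stage II.2; the plaintiff now bears the burden.
At Stage II.3 the plaintiff must meet the balance of probabilities (weight exceeds 53): on (j) the weight is 57, which does exceed 53, so (j) meets the standard; on (k) the weight is 57, > 53, so (k) meets the standard.
  Stage II.3 carried; the final stage is satisfied.
All stages carried — the plaintiff prevails on this issue.
— Issue III —
At Stage III.1 the plaintiff must meet a substantially-more-likely showing (weight is at least 73): on (l) the weight is 69, which does not reach 73, so (l) does not meet the standard; on (m) the weight is 70, < 73, so (m) does not meet the standard.
  Not every element is met, so the plaintiff fails to carry Stage III.1.
The analysis ends at Stage III.1; the defendant prevails on this issue.
Per-issue: Issue I → plaintiff; Issue II → plaintiff; Issue III → defendant. The plaintiff must prevail on a majority of issues; overall, the plaintiff prevails.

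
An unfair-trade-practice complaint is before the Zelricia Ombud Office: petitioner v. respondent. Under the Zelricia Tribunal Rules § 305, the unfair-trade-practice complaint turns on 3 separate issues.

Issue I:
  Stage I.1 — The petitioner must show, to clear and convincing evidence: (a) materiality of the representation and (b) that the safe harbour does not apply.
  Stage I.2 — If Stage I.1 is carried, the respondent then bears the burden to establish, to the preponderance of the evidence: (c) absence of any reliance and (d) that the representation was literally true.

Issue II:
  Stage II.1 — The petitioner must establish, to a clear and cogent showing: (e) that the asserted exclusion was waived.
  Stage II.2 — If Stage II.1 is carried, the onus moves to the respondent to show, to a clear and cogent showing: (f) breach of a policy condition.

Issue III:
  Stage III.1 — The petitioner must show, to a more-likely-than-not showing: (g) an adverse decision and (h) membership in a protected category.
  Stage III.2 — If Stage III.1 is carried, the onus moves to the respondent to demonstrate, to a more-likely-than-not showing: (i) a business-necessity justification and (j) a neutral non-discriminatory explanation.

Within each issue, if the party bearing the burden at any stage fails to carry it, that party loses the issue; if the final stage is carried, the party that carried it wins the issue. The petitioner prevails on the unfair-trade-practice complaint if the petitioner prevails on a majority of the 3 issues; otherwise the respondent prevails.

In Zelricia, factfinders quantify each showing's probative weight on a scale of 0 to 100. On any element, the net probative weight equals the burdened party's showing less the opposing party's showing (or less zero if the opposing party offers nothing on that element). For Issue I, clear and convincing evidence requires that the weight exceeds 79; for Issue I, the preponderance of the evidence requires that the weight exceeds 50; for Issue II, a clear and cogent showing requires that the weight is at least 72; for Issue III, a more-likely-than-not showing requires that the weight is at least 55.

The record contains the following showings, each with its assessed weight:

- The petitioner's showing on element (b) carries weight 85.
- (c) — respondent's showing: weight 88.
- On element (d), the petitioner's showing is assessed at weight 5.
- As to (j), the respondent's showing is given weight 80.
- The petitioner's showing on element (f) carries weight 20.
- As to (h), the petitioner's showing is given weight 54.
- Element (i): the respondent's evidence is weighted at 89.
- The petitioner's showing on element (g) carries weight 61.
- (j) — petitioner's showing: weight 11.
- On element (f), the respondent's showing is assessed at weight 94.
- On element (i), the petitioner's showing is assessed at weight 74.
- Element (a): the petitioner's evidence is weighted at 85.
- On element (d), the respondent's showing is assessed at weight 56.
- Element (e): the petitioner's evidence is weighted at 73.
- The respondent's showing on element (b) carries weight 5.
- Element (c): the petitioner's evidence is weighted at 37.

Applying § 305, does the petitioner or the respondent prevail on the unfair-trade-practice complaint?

— Issue I —
Stage I.1 (petitioner, clear and convincing evidence, weight exceeds 79): (a) 85 > 79 — meets; (b) net 85−5=80 > 79 — meets.
  Stage I.1 carried; the burden shifts to the respondent.
Stage I.2 (respondent, the preponderance of the evidence, weight exceeds 50): (c) net 88−37=51 > 50 — meets; (d) net 56−5=51 > 50 — meets.
  All elements met at the final stage.
All stages carried — the respondent prevails on this issue.
— Issue II —
At Stage II.1 the petitioner must meet a clear and cogent showing (weight is at least 72): on (e) the weight is 73, ≥ 72, so (e) meets the standard.
  Stage II.1 carried; the burden shifts to the respondent.
At Stage II.2 the respondent must meet a clear and cogent showing (weight is at least 72): on (f) the weight is 94 less the opposing 20 gives net 74, ≥ 72, so (f) meets the standard.
  The respondent carries the last stage.
All stages carried — the respondent prevails on this issue.
— Issue III —
Stage III.1 (petitioner, a more-likely-than-not showing, weight is at least 55): (g) 61 ≥ 55 — meets; (h) 54 < 55 — fails.
  Not every element is met, so the petitioner fails to carry Stage III.1.
The respondent prevails on this issue.
Per-issue: Issue I → respondent; Issue II → respondent; Issue III → respondent. The petitioner must prevail on a majority of issues; overall, the respondent prevails.

respondent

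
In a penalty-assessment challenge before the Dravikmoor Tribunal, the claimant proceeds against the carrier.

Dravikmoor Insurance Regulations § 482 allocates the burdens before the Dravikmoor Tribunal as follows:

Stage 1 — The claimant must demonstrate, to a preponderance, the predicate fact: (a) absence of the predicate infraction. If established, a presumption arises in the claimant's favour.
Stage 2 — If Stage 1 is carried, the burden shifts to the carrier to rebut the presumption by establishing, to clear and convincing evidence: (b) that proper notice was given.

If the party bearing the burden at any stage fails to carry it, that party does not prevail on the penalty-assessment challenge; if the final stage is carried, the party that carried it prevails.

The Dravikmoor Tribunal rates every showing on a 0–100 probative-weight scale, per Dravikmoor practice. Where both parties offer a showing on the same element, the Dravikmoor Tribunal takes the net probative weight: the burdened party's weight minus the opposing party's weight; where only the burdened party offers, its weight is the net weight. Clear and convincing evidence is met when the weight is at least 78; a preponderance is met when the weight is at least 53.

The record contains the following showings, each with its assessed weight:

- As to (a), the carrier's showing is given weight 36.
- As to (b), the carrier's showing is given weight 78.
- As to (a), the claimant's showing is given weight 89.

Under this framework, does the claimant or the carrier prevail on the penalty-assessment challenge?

carrier

At Stage 1 the claimant must meet a preponderance (weight is at least 53): on (a) the weight is 89 less the opposing 36 gives net 53, which does reach 53, so (a) meets the standard.
  Stage 1 is satisfied; the onus moves to the carrier.
At Stage 2 the carrier must meet clear and convincing evidence (weight is at least 78): on (b) the weight is 78, which does reach 78, so (b) meets the standard.
  All elements met at the final stage.
With every stage satisfied, the carrier prevails.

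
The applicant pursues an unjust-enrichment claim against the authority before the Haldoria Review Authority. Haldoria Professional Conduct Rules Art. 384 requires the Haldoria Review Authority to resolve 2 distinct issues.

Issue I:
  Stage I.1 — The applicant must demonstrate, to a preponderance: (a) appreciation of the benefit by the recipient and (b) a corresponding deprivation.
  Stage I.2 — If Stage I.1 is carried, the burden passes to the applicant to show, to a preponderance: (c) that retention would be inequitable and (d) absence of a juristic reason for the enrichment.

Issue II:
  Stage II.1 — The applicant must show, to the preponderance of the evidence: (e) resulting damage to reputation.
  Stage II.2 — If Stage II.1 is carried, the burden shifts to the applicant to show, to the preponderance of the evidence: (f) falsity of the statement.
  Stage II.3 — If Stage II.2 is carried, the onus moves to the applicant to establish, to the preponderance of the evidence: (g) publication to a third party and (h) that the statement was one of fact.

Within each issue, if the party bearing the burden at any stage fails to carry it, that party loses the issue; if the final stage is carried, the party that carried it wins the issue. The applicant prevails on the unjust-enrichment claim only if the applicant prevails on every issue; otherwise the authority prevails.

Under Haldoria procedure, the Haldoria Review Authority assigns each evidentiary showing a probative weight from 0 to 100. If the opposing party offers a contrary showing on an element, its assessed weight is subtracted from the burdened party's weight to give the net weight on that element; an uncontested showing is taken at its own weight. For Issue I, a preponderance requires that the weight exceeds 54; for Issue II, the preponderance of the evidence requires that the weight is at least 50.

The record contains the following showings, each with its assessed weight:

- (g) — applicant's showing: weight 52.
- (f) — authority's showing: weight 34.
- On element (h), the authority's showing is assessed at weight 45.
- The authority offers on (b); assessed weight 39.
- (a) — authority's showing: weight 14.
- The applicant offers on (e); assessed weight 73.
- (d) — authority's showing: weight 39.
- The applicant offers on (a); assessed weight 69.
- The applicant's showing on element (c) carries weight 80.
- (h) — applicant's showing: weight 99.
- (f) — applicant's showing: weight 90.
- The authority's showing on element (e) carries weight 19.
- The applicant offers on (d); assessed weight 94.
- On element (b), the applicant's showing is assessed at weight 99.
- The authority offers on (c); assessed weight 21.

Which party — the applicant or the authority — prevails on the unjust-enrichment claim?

— Issue I —
Stage I.1 — burden on applicant; standard: a preponderance (weight exceeds 54).
    (a): 69 − 14 = 55 > 54 [met]
    (b): 99 − 39 = 60 > 54 [met]
  Stage I.1 is satisfied; the applicant continues to bear the burden.
Stage I.2 — burden on applicant; standard: a preponderance (weight exceeds 54).
    (c): 80 − 21 = 59 > 54 [met]
    (d): 94 − 39 = 55 > 54 [met]
  The applicant carries the last stage.
With every stage satisfied, the applicant prevails on this issue.
— Issue II —
Stage II.1 (applicant, the preponderance of the evidence, weight is at least 50): (e) net 73−19=54 ≥ 50 — meets.
  Stage II.1 is satisfied; the applicant continues to bear the burden.
Stage II.2 (applicant, the preponderance of the evidence, weight is at least 50): (f) net 90−34=56 ≥ 50 — meets.
  Stage II.2 carried; the burden remains with the applicant.
Stage II.3 (applicant, the preponderance of the evidence, weight is at least 50): (g) 52 ≥ 50 — meets; (h) net 99−45=54 ≥ 50 — meets.
  All elements met at the final stage.
Every stage carried; the applicant prevails on this issue.
Per-issue: Issue I → applicant; Issue II → applicant. The applicant must prevail on every issue; overall, the applicant prevails.

applicant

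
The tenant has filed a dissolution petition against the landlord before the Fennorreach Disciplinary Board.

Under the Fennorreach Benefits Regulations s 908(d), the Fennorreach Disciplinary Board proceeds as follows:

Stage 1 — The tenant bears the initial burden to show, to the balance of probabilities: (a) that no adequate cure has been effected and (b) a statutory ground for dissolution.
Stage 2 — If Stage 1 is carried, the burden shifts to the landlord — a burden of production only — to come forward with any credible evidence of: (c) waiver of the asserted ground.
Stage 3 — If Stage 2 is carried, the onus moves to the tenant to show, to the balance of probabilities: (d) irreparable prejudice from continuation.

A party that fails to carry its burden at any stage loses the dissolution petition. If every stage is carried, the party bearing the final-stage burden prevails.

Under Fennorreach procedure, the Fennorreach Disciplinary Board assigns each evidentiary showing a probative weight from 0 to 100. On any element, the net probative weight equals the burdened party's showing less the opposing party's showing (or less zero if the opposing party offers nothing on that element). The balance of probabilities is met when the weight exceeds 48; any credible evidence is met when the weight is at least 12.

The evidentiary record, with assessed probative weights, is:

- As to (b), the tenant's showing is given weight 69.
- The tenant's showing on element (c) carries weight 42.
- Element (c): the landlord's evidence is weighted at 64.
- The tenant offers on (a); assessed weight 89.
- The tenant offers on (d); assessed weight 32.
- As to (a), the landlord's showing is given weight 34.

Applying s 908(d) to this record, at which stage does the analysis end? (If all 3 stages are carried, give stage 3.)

stage 3

Stage 1 (tenant, the balance of probabilities, weight exceeds 48): (a) net 89−34=55 > 48 — meets; (b) 69 > 48 — meets.
  The tenant carries Stage 1; the landlord now bears the burden.
Stage 2 (landlord, any credible evidence, weight is at least 12): (c) net 64−42=22 ≥ 12 — meets.
  All elements met. The burden passes to the tenant.
Stage 3 (tenant, the balance of probabilities, weight exceeds 48): (d) 32 ≤ 48 — fails.
  The tenant does not carry Stage 3.
The analysis ends at Stage 3; the landlord prevails.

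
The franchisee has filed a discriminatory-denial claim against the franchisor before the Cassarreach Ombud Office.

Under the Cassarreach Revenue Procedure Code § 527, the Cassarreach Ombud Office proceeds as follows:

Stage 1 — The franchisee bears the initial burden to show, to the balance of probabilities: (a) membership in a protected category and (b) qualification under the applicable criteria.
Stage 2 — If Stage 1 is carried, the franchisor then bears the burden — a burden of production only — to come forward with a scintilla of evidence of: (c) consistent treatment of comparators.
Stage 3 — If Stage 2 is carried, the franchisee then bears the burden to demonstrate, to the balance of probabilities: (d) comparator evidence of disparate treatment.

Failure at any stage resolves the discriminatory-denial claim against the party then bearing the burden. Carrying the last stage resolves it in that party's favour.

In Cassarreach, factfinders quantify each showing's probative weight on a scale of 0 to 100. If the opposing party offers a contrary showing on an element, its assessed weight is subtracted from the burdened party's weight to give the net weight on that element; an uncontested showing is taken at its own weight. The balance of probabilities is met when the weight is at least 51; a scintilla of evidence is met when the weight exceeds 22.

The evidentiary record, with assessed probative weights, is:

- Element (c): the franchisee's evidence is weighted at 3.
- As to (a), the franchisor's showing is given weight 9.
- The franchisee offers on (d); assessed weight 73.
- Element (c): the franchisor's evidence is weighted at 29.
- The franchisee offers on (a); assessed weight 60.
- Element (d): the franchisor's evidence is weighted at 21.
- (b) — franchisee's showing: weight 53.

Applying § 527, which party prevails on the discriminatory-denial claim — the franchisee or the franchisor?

Stage 1 — burden on franchisee; standard: the balance of probabilities (weight is at least 51).
    (a): 60 − 9 = 51 ≥ 51 [met]
    (b): 53 ≥ 51 [met]
  Stage 1 carried; the burden shifts to the franchisor.
Stage 2 — burden on franchisor; standard: a scintilla of evidence (weight exceeds 22).
    (c): 29 − 3 = 26 > 22 [met]
  All elements met. The burden passes to the franchisee.
Stage 3 — burden on franchisee; standard: the balance of probabilities (weight is at least 51).
    (d): 73 − 21 = 52 ≥ 51 [met]
  All elements met at the final stage.
All stages carried — the franchisee prevails.

franchisee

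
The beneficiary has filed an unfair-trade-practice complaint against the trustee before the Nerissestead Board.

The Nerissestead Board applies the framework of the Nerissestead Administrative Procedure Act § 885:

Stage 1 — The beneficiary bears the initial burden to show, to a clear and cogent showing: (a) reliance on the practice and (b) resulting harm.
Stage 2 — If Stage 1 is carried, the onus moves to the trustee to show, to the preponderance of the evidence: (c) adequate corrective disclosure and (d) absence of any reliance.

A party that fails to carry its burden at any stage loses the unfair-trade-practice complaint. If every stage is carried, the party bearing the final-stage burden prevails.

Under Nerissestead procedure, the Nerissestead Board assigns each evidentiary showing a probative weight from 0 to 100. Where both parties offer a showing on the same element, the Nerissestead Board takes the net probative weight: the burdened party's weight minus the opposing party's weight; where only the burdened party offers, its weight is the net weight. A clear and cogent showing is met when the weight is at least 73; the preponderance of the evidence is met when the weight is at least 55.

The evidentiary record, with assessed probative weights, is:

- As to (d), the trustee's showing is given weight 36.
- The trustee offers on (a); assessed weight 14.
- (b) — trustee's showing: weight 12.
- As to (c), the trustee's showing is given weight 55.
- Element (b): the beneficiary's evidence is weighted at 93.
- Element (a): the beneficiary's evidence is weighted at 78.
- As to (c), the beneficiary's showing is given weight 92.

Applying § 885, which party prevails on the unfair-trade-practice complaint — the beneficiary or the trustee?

Stage 1 — burden on beneficiary; standard: a clear and cogent showing (weight is at least 73).
    (a): 78 − 14 = 64 < 73 [not met]
    (b): 93 − 12 = 81 ≥ 73 [met]
  The beneficiary does not carry Stage 1.
The trustee prevails.

trustee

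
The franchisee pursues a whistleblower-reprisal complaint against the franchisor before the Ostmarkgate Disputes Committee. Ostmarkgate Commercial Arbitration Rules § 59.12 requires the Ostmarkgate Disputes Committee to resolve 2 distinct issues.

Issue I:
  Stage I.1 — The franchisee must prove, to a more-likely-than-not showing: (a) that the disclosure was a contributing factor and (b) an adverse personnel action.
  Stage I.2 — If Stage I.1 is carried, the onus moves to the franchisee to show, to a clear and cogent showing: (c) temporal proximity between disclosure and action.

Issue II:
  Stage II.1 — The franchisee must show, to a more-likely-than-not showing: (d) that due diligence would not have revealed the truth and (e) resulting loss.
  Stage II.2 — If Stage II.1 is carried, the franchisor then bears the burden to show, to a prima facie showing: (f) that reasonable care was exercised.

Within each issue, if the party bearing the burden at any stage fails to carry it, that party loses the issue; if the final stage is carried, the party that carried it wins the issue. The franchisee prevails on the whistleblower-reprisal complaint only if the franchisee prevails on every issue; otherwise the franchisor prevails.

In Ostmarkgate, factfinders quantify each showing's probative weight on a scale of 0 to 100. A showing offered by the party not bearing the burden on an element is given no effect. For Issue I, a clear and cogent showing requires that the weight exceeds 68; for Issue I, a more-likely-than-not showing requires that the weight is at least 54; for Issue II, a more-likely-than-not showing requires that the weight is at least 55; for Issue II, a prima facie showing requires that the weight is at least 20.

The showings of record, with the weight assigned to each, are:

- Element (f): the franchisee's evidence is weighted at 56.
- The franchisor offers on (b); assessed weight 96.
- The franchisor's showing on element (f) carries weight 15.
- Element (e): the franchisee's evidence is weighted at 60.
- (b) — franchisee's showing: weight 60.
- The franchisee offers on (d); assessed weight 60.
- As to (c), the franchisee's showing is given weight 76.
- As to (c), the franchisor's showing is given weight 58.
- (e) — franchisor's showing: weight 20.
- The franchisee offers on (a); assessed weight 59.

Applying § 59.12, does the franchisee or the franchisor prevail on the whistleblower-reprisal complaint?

— Issue I —
Stage I.1 — burden on franchisee; standard: a more-likely-than-not showing (weight is at least 54).
    (a): 59 ≥ 54 [met]
    (b): 60 (franchisor's 96 disregarded) ≥ 54 [met]
  All elements met. The franchisee retains the burden for Stage I.2.
Stage I.2 — burden on franchisee; standard: a clear and cogent showing (weight exceeds 68).
    (c): 76 (franchisor's 58 disregarded) > 68 [met]
  Stage I.2 carried; the final stage is satisfied.
Every stage carried; the franchisee prevails on this issue.
— Issue II —
At Stage II.1 the franchisee must meet a more-likely-than-not showing (weight is at least 55): on (d) the weight is 60, which does reach 55, so (d) meets the standard; on (e) the weight is 60 (the franchisor's 20 is given no effect), ≥ 55, so (e) meets the standard.
  The franchisee carries Stage II.1; the franchisor now bears the burden.
At Stage II.2 the franchisor must meet a prima facie showing (weight is at least 20): on (f) the weight is 15 (the franchisee's 56 is given no effect), which does not reach 20, so (f) does not meet the standard.
  Stage II.2 not carried; the franchisor fails its burden.
The analysis ends at Stage II.2; the franchisee prevails on this issue.
Per-issue: Issue I → franchisee; Issue II → franchisee. The franchisee must prevail on every issue; overall, the franchisee prevails.

franchisee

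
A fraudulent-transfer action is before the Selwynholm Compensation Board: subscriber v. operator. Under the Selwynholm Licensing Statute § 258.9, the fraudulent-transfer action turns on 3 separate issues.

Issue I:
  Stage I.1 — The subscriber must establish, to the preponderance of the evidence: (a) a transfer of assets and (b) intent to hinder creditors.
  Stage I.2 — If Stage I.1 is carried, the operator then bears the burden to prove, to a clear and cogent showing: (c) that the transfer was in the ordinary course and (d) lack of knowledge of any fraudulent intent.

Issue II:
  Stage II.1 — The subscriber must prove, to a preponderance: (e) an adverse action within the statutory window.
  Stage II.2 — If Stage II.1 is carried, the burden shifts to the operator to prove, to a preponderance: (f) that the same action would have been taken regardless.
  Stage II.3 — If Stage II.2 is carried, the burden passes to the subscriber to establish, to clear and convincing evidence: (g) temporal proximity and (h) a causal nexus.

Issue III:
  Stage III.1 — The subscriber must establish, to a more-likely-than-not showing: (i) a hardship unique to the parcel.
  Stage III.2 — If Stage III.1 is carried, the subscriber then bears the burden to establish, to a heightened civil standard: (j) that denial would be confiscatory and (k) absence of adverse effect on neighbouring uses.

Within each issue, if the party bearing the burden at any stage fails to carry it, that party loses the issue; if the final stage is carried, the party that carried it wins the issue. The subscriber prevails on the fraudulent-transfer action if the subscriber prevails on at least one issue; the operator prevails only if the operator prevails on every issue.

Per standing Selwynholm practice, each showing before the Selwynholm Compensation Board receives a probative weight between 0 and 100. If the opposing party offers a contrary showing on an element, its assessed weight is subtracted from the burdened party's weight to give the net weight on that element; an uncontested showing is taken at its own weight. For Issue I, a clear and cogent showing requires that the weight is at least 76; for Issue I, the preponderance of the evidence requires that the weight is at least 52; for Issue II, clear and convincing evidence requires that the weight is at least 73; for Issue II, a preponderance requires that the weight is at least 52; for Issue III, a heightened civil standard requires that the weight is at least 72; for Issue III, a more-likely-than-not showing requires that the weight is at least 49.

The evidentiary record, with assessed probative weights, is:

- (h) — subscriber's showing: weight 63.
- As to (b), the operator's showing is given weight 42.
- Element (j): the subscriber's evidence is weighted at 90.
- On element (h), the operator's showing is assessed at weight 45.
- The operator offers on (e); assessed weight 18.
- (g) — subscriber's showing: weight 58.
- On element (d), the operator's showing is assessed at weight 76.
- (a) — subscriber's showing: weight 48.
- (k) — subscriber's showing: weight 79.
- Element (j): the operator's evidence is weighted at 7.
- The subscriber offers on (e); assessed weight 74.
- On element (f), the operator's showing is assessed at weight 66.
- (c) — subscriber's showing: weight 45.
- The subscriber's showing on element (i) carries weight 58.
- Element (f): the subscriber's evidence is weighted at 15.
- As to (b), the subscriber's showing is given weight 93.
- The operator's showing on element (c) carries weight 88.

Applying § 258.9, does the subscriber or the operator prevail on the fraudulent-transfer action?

— Issue I —
Stage I.1 — burden on subscriber; standard: the preponderance of the evidence (weight is at least 52).
    (a): 48 < 52 [not met]
    (b): 93 − 42 = 51 < 52 [not met]
  Not every element is met, so the subscriber fails to carry Stage I.1.
So the operator prevails on this issue.
— Issue II —
At Stage II.1 the subscriber must meet a preponderance (weight is at least 52): on (e) the weight is 74 less the opposing 18 gives net 56, which does reach 52, so (e) meets the standard.
  All elements met. The burden passes to the operator.
At Stage II.2 the operator must meet a preponderance (weight is at least 52): on (f) the weight is 66 less the opposing 15 gives net 51, which does not reach 52, so (f) does not meet the standard.
  The operator does not carry Stage II.2.
The subscriber prevails on this issue.
— Issue III —
Stage III.1 (subscriber, a more-likely-than-not showing, weight is at least 49): (i) 58 ≥ 49 — meets.
  Stage III.1 carried; the burden remains with the subscriber.
Stage III.2 (subscriber, a heightened civil standard, weight is at least 72): (j) net 90−7=83 ≥ 72 — meets; (k) 79 ≥ 72 — meets.
  The subscriber carries the last stage.
All stages carried — the subscriber prevails on this issue.
Per-issue: Issue I → operator; Issue II → subscriber; Issue III → subscriber. The subscriber must prevail on at least one issue; overall, the subscriber prevails.

subscriber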